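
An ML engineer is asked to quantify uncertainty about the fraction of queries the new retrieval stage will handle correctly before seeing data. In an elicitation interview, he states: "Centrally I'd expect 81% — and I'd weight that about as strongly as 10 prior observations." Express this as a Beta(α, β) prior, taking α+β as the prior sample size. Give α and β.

Under the effective-sample-size interpretation, Beta(α, β) has prior mean α/(α+β) and prior sample size α+β.
So α+β = 10 and α/(α+β) = 0.81, giving α = 0.81·10 = 8.1 and β = 10 − 8.1 = 1.9.

α = 8.1, β = 1.9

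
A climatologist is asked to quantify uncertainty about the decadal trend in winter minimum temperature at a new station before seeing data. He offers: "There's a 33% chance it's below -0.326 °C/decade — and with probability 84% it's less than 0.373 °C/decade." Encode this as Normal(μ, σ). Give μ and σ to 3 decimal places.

μ = -0.112, σ = 0.487

The p-quantile of Normal(μ,σ) is μ + z_p·σ, with z_{0.33} = -0.4399 and z_{0.84} = 0.9945.
Eliminate σ: μ = (z₂·x₁ − z₁·x₂)/(z₂ − z₁) = (0.9945·-0.326 − (-0.4399)·0.373)/1.434 = -0.112.
Then σ = (x₂ − x₁)/(z₂ − z₁) = (0.373 − -0.326)/1.434 = 0.487.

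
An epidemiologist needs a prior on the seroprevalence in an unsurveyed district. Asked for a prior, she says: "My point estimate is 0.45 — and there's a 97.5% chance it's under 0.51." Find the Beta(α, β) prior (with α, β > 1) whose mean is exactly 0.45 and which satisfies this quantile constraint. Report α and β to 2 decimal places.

α ≈ 119.62, β ≈ 146.21

With mean 0.45 fixed, write α = 0.45s, β = 0.55s where s = α+β.
Need P(θ < 0.51) = 0.975 under Beta(0.45s, 0.55s). Normal approximation: (q−m)/√(m(1−m)/s) ≈ z_{0.975} = 1.96, so s ≈ 0.45·0.55·(1.96)²/(0.51−0.45)² = 264.1.
At s = 264.1: P(θ<0.51) ≈ 0.975. Adjusting to match 0.975 gives s ≈ 265.83.
So α = 0.45·265.83 ≈ 119.62, β = 0.55·265.83 ≈ 146.21.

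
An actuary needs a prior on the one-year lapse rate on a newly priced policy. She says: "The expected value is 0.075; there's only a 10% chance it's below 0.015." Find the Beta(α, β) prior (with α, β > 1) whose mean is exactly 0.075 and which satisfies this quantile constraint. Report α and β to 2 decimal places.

With mean 0.075 fixed, write α = 0.075s, β = 0.925s where s = α+β.
Need P(θ < 0.015) = 0.1 under Beta(0.075s, 0.925s). Normal approximation: (q−m)/√(m(1−m)/s) ≈ z_{0.1} = -1.28, so s ≈ 0.075·0.925·(-1.28)²/(0.015−0.075)² = 31.6.
At s = 31.6: P(θ<0.015) ≈ 0.038. Adjusting to match 0.1 gives s ≈ 19.50.
So α = 0.075·19.50 ≈ 1.46, β = 0.925·19.50 ≈ 18.04.

α ≈ 1.46, β ≈ 18.04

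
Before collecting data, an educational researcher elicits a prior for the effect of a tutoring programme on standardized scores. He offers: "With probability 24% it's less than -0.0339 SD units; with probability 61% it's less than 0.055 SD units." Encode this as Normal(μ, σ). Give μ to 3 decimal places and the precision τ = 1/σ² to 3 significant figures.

The p-quantile of Normal(μ,σ) is μ + z_p·σ, with z_{0.24} = -0.7063 and z_{0.61} = 0.2793.
Eliminate σ: μ = (z₂·x₁ − z₁·x₂)/(z₂ − z₁) = (0.2793·-0.0339 − (-0.7063)·0.055)/0.9856 = 0.030.
Then σ = (x₂ − x₁)/(z₂ − z₁) = (0.055 − -0.0339)/0.9856 = 0.090.
Precision τ = 1/σ² = 1/0.0902² = 123.

μ = 0.030, τ = 123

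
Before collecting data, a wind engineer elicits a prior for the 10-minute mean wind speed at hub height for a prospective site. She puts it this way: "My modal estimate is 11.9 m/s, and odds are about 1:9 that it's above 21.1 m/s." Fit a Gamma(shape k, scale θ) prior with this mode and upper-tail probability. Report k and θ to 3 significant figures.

Gamma(k,θ) with k>1 has mode (k−1)θ, so θ = 11.9/(k−1).
Need P(X < 21.1) = 0.9 with θ tied to k this way. Start at k = 2, θ = 11.9: P(X<21.1) ≈ 0.529.
Too low — raise k to concentrate. Iterating converges to k ≈ 6.8.
Then θ = 11.9/(6.8−1) ≈ 2.05.

k ≈ 6.8, θ ≈ 2.05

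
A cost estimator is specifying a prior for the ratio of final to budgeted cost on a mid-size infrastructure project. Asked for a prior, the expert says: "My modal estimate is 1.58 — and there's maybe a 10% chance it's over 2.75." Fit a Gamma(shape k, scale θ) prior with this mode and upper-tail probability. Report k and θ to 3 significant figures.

k ≈ 7.18, θ ≈ 0.256

Gamma(k,θ) with k>1 has mode (k−1)θ, so θ = 1.58/(k−1).
Need P(X < 2.75) = 0.9 with θ tied to k this way. Start at k = 2, θ = 1.58: P(X<2.75) ≈ 0.519.
Too low — raise k to concentrate. Iterating converges to k ≈ 7.18.
Then θ = 1.58/(7.18−1) ≈ 0.256.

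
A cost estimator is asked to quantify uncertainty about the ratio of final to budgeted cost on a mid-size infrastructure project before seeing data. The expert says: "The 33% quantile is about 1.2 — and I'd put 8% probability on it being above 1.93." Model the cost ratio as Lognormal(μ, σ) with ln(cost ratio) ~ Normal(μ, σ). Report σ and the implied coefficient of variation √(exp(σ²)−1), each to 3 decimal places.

σ ≈ 0.258, CV ≈ 0.262

If T ~ Lognormal(μ,σ) then ln T ~ Normal(μ,σ), so the p-quantile of ln T is μ + z_p·σ.
ln(1.2) = 0.1823 and ln(1.93) = 0.6575; z_{0.33} = -0.4399, z_{0.92} = 1.405.
σ = (0.6575 − 0.1823)/(1.405 − (-0.4399)) = 0.258.
μ = 0.1823 − (-0.4399)·0.258 = 0.296.
CV = √(exp(σ²)−1) = √(exp(0.0663)−1) = 0.262.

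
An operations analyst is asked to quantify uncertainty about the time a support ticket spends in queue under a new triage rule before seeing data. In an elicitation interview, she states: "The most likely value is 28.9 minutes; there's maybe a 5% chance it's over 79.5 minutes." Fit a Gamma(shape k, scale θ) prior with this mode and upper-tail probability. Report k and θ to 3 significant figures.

k ≈ 3.62, θ ≈ 11

Gamma(k,θ) with k>1 has mode (k−1)θ, so θ = 28.9/(k−1).
Need P(X < 79.5) = 0.95 with θ tied to k this way. Start at k = 2, θ = 28.9: P(X<79.5) ≈ 0.760.
Too low — raise k to concentrate. Iterating converges to k ≈ 3.62.
Then θ = 28.9/(3.62−1) ≈ 11.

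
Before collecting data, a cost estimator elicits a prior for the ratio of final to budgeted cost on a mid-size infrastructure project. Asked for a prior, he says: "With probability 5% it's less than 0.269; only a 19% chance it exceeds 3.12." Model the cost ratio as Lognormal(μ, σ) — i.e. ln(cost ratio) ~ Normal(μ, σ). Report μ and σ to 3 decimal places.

If T ~ Lognormal(μ,σ) then ln T ~ Normal(μ,σ), so the p-quantile of ln T is μ + z_p·σ.
ln(0.269) = -1.313 and ln(3.12) = 1.138; z_{0.05} = -1.645, z_{0.81} = 0.8779.
σ = (1.138 − -1.313)/(0.8779 − (-1.645)) = 0.972.
μ = -1.313 − (-1.645)·0.972 = 0.285.

μ ≈ 0.285, σ ≈ 0.972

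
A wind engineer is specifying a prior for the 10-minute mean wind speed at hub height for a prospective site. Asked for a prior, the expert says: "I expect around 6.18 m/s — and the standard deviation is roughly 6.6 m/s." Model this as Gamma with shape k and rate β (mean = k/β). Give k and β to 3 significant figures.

For Gamma(k, rate β): mean = k/β, variance = k/β², so CV = 1/√k.
CV = SD/mean = 6.6/6.18 = 1.068, hence k = 1/CV² = 0.877.
Then β = k/mean = 0.877/6.18 = 0.142.

k ≈ 0.877, β ≈ 0.142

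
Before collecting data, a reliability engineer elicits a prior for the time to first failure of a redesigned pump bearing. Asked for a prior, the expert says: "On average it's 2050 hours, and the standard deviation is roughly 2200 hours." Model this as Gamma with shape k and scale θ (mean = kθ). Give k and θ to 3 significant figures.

k ≈ 0.868, θ ≈ 2360

For Gamma(k, scale θ): mean = kθ, variance = kθ², so CV = 1/√k.
CV = SD/mean = 2200/2050 = 1.073, hence k = 1/CV² = 0.868.
Then θ = mean/k = 2050/0.868 = 2360.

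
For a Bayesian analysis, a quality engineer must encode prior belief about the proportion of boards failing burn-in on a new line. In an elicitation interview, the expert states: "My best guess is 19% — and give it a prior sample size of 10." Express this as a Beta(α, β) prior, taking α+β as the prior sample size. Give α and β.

α = 1.9, β = 8.1

Under the effective-sample-size interpretation, Beta(α, β) has prior mean α/(α+β) and prior sample size α+β.
So α+β = 10 and α/(α+β) = 0.19, giving α = 0.19·10 = 1.9 and β = 10 − 1.9 = 8.1.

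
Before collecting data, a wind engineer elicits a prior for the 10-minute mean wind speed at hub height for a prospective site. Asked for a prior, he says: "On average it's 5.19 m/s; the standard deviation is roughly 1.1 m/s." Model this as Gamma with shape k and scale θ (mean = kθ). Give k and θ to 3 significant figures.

k ≈ 22.3, θ ≈ 0.233

For Gamma(k, scale θ): mean = kθ, variance = kθ², so CV = 1/√k.
CV = SD/mean = 1.1/5.19 = 0.2119, hence k = 1/CV² = 22.3.
Then θ = mean/k = 5.19/22.3 = 0.233.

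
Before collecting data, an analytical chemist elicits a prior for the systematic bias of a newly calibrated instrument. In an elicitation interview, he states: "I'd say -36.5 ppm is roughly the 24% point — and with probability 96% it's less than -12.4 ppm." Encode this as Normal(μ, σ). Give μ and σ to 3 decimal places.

For Normal(μ,σ), the p-quantile is μ + z_p·σ. Here z_{0.24} = -0.7063, z_{0.96} = 1.751.
So -36.5 = μ − 0.7063σ and -12.4 = μ + 1.751σ.
Subtracting: σ = (-12.4 − -36.5)/(1.751 − (-0.7063)) = 9.809.
Then μ = -36.5 − (-0.7063)·9.809 = -29.572.

μ = -29.572, σ = 9.809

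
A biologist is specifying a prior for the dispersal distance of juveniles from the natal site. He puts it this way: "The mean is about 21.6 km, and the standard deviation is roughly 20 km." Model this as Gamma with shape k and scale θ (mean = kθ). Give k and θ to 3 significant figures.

k ≈ 1.17, θ ≈ 18.5

For Gamma(k, scale θ): mean = kθ, variance = kθ², so CV = 1/√k.
CV = SD/mean = 20/21.6 = 0.9259, hence k = 1/CV² = 1.17.
Then θ = mean/k = 21.6/1.17 = 18.5.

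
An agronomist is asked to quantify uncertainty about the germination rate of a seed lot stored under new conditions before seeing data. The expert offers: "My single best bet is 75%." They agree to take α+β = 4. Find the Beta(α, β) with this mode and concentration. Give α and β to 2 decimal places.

For α,β > 1 the Beta mode is (α−1)/(α+β−2). With α+β = 4, the mode is (α−1)/2.
Set (α−1)/2 = 0.75 → α = 1 + 0.75·2 = 2.50.
β = 4 − α = 1.50.

α = 2.50, β = 1.50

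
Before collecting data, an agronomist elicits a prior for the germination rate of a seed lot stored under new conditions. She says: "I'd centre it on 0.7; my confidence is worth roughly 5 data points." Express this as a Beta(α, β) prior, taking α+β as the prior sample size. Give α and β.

α = 3.5, β = 1.5

Under the effective-sample-size interpretation, Beta(α, β) has prior mean α/(α+β) and prior sample size α+β.
So α+β = 5 and α/(α+β) = 0.7, giving α = 0.7·5 = 3.5 and β = 5 − 3.5 = 1.5.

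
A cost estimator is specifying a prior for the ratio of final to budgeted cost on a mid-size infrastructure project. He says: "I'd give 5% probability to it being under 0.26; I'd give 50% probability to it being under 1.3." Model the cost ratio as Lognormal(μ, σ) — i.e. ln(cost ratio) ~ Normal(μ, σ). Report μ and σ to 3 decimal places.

If T ~ Lognormal(μ,σ) then ln T ~ Normal(μ,σ), so the p-quantile of ln T is μ + z_p·σ.
ln(0.26) = -1.347 and ln(1.3) = 0.2624; z_{0.05} = -1.645, z_{0.5} = 0.
σ = (0.2624 − -1.347)/(0 − (-1.645)) = 0.978.
μ = -1.347 − (-1.645)·0.978 = 0.262.

μ ≈ 0.262, σ ≈ 0.978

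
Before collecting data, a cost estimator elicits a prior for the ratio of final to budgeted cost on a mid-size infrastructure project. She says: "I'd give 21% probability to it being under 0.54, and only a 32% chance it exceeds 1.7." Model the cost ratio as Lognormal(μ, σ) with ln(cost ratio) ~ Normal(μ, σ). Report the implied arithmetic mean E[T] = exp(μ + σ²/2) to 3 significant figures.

E[T] ≈ 1.67

If T ~ Lognormal(μ,σ) then ln T ~ Normal(μ,σ), so the p-quantile of ln T is μ + z_p·σ.
ln(0.54) = -0.6162 and ln(1.7) = 0.5306; z_{0.21} = -0.8064, z_{0.68} = 0.4677.
σ = (0.5306 − -0.6162)/(0.4677 − (-0.8064)) = 0.900.
μ = -0.6162 − (-0.8064)·0.900 = 0.110.
E[T] = exp(μ + σ²/2) = exp(0.110 + 0.4051) = 1.67.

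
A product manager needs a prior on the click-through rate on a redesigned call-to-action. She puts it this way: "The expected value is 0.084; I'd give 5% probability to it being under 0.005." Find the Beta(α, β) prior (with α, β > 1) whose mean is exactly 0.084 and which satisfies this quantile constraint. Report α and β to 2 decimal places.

α ≈ 1.03, β ≈ 11.20

With mean 0.084 fixed, write α = 0.084s, β = 0.916s where s = α+β.
Need P(θ < 0.005) = 0.05 under Beta(0.084s, 0.916s). Normal approximation: (q−m)/√(m(1−m)/s) ≈ z_{0.05} = -1.64, so s ≈ 0.084·0.916·(-1.64)²/(0.005−0.084)² = 33.4.
At s = 33.4: P(θ<0.005) ≈ 0.001. Adjusting to match 0.05 gives s ≈ 12.22.
So α = 0.084·12.22 ≈ 1.03, β = 0.916·12.22 ≈ 11.20.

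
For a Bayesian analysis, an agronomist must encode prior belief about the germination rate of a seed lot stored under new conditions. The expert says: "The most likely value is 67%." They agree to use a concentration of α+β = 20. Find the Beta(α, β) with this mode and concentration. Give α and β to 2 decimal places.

For α,β > 1 the Beta mode is (α−1)/(α+β−2). With α+β = 20, the mode is (α−1)/18.
Set (α−1)/18 = 0.67 → α = 1 + 0.67·18 = 13.06.
β = 20 − α = 6.94.

α = 13.06, β = 6.94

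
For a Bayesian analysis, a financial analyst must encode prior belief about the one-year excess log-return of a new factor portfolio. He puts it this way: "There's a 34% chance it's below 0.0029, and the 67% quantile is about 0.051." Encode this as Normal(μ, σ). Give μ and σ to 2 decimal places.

μ = 0.03, σ = 0.06

For Normal(μ,σ), the p-quantile is μ + z_p·σ. Here z_{0.34} = -0.4125, z_{0.67} = 0.4399.
So 0.0029 = μ − 0.4125σ and 0.051 = μ + 0.4399σ.
Subtracting: σ = (0.051 − 0.0029)/(0.4399 − (-0.4125)) = 0.06.
Then μ = 0.0029 − (-0.4125)·0.06 = 0.03.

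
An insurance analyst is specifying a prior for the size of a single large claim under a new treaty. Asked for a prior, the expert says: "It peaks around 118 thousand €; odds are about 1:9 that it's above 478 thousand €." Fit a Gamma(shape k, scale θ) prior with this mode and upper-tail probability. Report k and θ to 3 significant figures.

k ≈ 1.94, θ ≈ 126

Gamma(k,θ) with k>1 has mode (k−1)θ, so θ = 118/(k−1).
Need P(X < 478) = 0.9 with θ tied to k this way. Start at k = 2, θ = 118: P(X<478) ≈ 0.912.
Too high — lower k to spread out. Iterating converges to k ≈ 1.94.
Then θ = 118/(1.94−1) ≈ 126.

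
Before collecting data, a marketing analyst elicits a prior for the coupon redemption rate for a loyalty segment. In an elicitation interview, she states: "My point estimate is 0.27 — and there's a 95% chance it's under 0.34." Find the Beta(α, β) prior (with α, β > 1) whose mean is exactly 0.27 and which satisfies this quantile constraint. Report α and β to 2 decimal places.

α ≈ 31.09, β ≈ 84.07

With mean 0.27 fixed, write α = 0.27s, β = 0.73s where s = α+β.
Need P(θ < 0.34) = 0.95 under Beta(0.27s, 0.73s). Normal approximation: (q−m)/√(m(1−m)/s) ≈ z_{0.95} = 1.64, so s ≈ 0.27·0.73·(1.64)²/(0.34−0.27)² = 108.8.
At s = 108.8: P(θ<0.34) ≈ 0.945. Adjusting to match 0.95 gives s ≈ 115.16.
So α = 0.27·115.16 ≈ 31.09, β = 0.73·115.16 ≈ 84.07.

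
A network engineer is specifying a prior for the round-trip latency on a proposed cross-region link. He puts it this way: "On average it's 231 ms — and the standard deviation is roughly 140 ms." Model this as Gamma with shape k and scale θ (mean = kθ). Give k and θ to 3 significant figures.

k ≈ 2.72, θ ≈ 84.8

For Gamma(k, scale θ): mean = kθ, variance = kθ², so CV = 1/√k.
CV = SD/mean = 140/231 = 0.6061, hence k = 1/CV² = 2.72.
Then θ = mean/k = 231/2.72 = 84.8.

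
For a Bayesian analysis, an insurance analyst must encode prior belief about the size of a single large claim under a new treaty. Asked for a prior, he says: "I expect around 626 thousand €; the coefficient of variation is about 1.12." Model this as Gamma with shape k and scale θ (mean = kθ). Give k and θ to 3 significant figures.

For Gamma(k, scale θ): mean = kθ, variance = kθ², so CV = 1/√k.
CV = 1.12, hence k = 1/CV² = 0.797.
Then θ = mean/k = 626/0.797 = 785.

k ≈ 0.797, θ ≈ 785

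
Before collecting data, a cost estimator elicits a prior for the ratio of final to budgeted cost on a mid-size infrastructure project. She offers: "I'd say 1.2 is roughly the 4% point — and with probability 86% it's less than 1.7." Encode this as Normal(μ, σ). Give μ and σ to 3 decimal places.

The p-quantile of Normal(μ,σ) is μ + z_p·σ, with z_{0.04} = -1.751 and z_{0.86} = 1.08.
Eliminate σ: μ = (z₂·x₁ − z₁·x₂)/(z₂ − z₁) = (1.08·1.2 − (-1.751)·1.7)/2.831 = 1.509.
Then σ = (x₂ − x₁)/(z₂ − z₁) = (1.7 − 1.2)/2.831 = 0.177.

μ = 1.509, σ = 0.177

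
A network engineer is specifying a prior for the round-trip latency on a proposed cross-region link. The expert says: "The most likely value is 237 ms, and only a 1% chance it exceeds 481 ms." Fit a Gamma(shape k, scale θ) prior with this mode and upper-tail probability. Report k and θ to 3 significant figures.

Gamma(k,θ) with k>1 has mode (k−1)θ, so θ = 237/(k−1).
Need P(X < 481) = 0.99 with θ tied to k this way. Start at k = 2, θ = 237: P(X<481) ≈ 0.602.
Too low — raise k to concentrate. Iterating converges to k ≈ 10.8.
Then θ = 237/(10.8−1) ≈ 24.2.

k ≈ 10.8, θ ≈ 24.2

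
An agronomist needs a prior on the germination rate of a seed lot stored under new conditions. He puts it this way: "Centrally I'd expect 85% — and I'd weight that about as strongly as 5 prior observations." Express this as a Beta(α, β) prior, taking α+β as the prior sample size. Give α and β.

α = 4.25, β = 0.75

Under the effective-sample-size interpretation, Beta(α, β) has prior mean α/(α+β) and prior sample size α+β.
So α+β = 5 and α/(α+β) = 0.85, giving α = 0.85·5 = 4.25 and β = 5 − 4.25 = 0.75.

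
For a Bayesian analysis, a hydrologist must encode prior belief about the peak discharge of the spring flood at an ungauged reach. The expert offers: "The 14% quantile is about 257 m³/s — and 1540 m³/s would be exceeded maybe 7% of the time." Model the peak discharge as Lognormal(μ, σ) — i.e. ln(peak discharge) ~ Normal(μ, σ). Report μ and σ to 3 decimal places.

μ ≈ 6.306, σ ≈ 0.700

If T ~ Lognormal(μ,σ) then ln T ~ Normal(μ,σ), so the p-quantile of ln T is μ + z_p·σ.
ln(257) = 5.549 and ln(1540) = 7.34; z_{0.14} = -1.08, z_{0.93} = 1.476.
σ = (7.34 − 5.549)/(1.476 − (-1.08)) = 0.700.
μ = 5.549 − (-1.08)·0.700 = 6.306.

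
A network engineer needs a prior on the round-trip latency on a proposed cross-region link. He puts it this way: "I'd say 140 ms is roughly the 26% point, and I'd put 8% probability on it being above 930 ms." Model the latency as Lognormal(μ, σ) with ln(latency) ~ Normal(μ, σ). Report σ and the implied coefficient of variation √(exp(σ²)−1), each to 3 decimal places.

If T ~ Lognormal(μ,σ) then ln T ~ Normal(μ,σ), so the p-quantile of ln T is μ + z_p·σ.
ln(140) = 4.942 and ln(930) = 6.835; z_{0.26} = -0.6433, z_{0.92} = 1.405.
σ = (6.835 − 4.942)/(1.405 − (-0.6433)) = 0.924.
μ = 4.942 − (-0.6433)·0.924 = 5.536.
CV = √(exp(σ²)−1) = √(exp(0.8545)−1) = 1.162.

σ ≈ 0.924, CV ≈ 1.162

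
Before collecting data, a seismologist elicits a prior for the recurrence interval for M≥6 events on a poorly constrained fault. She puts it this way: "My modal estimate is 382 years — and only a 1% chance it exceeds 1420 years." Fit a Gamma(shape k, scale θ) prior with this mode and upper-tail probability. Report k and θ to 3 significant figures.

Gamma(k,θ) with k>1 has mode (k−1)θ, so θ = 382/(k−1).
Need P(X < 1420) = 0.99 with θ tied to k this way. Start at k = 2, θ = 382: P(X<1420) ≈ 0.885.
Too low — raise k to concentrate. Iterating converges to k ≈ 3.47.
Then θ = 382/(3.47−1) ≈ 154.

k ≈ 3.47, θ ≈ 154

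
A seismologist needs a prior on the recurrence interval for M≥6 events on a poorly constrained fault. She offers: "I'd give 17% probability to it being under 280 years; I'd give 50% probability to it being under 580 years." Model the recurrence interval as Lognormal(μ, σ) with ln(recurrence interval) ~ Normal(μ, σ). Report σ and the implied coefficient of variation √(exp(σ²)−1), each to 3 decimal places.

If T ~ Lognormal(μ,σ) then ln T ~ Normal(μ,σ), so the p-quantile of ln T is μ + z_p·σ.
ln(280) = 5.635 and ln(580) = 6.363; z_{0.17} = -0.9542, z_{0.5} = 0.
σ = (6.363 − 5.635)/(0 − (-0.9542)) = 0.763.
μ = 5.635 − (-0.9542)·0.763 = 6.363.
CV = √(exp(σ²)−1) = √(exp(0.5825)−1) = 0.889.

σ ≈ 0.763, CV ≈ 0.889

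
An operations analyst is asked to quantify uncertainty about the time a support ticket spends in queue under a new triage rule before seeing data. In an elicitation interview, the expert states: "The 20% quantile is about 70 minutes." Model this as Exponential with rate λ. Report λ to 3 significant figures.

P(T < 70.0) = 1 − e^(−λ·70.0) = 0.2, so λ = −ln(1−0.2)/70.0 = −ln(0.8)/70.0 = 0.00319.

λ ≈ 0.00319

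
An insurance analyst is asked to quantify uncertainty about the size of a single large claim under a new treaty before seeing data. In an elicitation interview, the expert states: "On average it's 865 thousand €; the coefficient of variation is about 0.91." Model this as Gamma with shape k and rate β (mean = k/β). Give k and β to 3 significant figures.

For Gamma(k, rate β): mean = k/β, variance = k/β², so CV = 1/√k.
CV = 0.91, hence k = 1/CV² = 1.21.
Then β = k/mean = 1.21/865 = 0.0014.

k ≈ 1.21, β ≈ 0.0014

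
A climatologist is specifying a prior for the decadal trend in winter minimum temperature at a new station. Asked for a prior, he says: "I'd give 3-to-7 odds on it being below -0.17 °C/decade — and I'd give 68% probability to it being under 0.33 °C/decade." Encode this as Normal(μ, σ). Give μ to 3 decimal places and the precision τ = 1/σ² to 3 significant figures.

The p-quantile of Normal(μ,σ) is μ + z_p·σ, with z_{0.3} = -0.5244 and z_{0.68} = 0.4677.
Eliminate σ: μ = (z₂·x₁ − z₁·x₂)/(z₂ − z₁) = (0.4677·-0.17 − (-0.5244)·0.33)/0.9921 = 0.094.
Then σ = (x₂ − x₁)/(z₂ − z₁) = (0.33 − -0.17)/0.9921 = 0.504.
Precision τ = 1/σ² = 1/0.504² = 3.94.

μ = 0.094, τ = 3.94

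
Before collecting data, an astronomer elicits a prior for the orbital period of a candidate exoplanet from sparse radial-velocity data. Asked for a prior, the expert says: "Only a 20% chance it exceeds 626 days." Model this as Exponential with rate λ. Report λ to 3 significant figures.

P(T > 626.0) = e^(−λ·626.0) = 0.2, so λ = −ln(0.2)/626.0 = 0.00257.

λ ≈ 0.00257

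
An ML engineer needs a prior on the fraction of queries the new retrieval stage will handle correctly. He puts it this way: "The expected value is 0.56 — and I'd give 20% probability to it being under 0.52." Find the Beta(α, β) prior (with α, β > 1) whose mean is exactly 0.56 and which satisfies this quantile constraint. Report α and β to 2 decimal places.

With mean 0.56 fixed, write α = 0.56s, β = 0.44s where s = α+β.
Need P(θ < 0.52) = 0.2 under Beta(0.56s, 0.44s). Normal approximation: (q−m)/√(m(1−m)/s) ≈ z_{0.2} = -0.842, so s ≈ 0.56·0.44·(-0.842)²/(0.52−0.56)² = 109.1.
At s = 109.1: P(θ<0.52) ≈ 0.200. Adjusting to match 0.2 gives s ≈ 108.63.
So α = 0.56·108.63 ≈ 60.83, β = 0.44·108.63 ≈ 47.80.

α ≈ 60.83, β ≈ 47.80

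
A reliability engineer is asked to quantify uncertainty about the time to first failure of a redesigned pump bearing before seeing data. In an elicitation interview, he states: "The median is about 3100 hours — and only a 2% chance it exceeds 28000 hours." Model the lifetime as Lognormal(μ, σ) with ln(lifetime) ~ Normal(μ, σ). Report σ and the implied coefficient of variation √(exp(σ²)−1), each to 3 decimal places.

If T ~ Lognormal(μ,σ) then ln T ~ Normal(μ,σ), so the p-quantile of ln T is μ + z_p·σ.
ln(3100) = 8.039 and ln(28000) = 10.24; z_{0.5} = 0, z_{0.98} = 2.054.
σ = (10.24 − 8.039)/(2.054 − (0)) = 1.072.
μ = 8.039 − (0)·1.072 = 8.039.
CV = √(exp(σ²)−1) = √(exp(1.1483)−1) = 1.467.

σ ≈ 1.072, CV ≈ 1.467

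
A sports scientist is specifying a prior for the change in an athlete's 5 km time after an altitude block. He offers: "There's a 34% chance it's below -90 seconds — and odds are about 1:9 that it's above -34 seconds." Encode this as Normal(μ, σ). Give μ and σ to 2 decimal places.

The p-quantile of Normal(μ,σ) is μ + z_p·σ, with z_{0.34} = -0.4125 and z_{0.9} = 1.282.
Eliminate σ: μ = (z₂·x₁ − z₁·x₂)/(z₂ − z₁) = (1.282·-90 − (-0.4125)·-34)/1.694 = -76.36.
Then σ = (x₂ − x₁)/(z₂ − z₁) = (-34 − -90)/1.694 = 33.06.

μ = -76.36, σ = 33.06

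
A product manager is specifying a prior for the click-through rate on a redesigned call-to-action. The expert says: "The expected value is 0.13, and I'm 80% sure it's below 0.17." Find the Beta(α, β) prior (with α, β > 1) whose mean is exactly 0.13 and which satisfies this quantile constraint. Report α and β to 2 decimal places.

With mean 0.13 fixed, write α = 0.13s, β = 0.87s where s = α+β.
Need P(θ < 0.17) = 0.8 under Beta(0.13s, 0.87s). Normal approximation: (q−m)/√(m(1−m)/s) ≈ z_{0.8} = 0.842, so s ≈ 0.13·0.87·(0.842)²/(0.17−0.13)² = 50.1.
At s = 50.1: P(θ<0.17) ≈ 0.810. Adjusting to match 0.8 gives s ≈ 44.80.
So α = 0.13·44.80 ≈ 5.82, β = 0.87·44.80 ≈ 38.98.

α ≈ 5.82, β ≈ 38.98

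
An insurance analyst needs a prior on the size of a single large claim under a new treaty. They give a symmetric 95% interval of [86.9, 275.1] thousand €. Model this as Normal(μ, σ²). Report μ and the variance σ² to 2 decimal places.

A symmetric 95% interval runs μ ± z·σ with z = 1.96.
Half-width = 94.1, so σ = 94.1/1.96 = 48.011 and σ² = 2305.06.
μ is the interval midpoint, 181.00.

μ = 181.00, σ² = 2305.06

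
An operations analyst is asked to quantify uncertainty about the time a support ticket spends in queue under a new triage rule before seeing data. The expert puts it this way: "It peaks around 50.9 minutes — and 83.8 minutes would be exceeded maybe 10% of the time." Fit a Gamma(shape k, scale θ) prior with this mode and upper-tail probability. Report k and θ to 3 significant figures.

k ≈ 8.59, θ ≈ 6.71

Gamma(k,θ) with k>1 has mode (k−1)θ, so θ = 50.9/(k−1).
Need P(X < 83.8) = 0.9 with θ tied to k this way. Start at k = 2, θ = 50.9: P(X<83.8) ≈ 0.490.
Too low — raise k to concentrate. Iterating converges to k ≈ 8.59.
Then θ = 50.9/(8.59−1) ≈ 6.71.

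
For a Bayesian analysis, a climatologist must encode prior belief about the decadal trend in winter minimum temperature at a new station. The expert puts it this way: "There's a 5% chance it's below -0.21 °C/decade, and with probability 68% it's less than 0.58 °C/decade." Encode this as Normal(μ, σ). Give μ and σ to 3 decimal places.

For Normal(μ,σ), the p-quantile is μ + z_p·σ. Here z_{0.05} = -1.645, z_{0.68} = 0.4677.
So -0.21 = μ − 1.645σ and 0.58 = μ + 0.4677σ.
Subtracting: σ = (0.58 − -0.21)/(0.4677 − (-1.645)) = 0.374.
Then μ = -0.21 − (-1.645)·0.374 = 0.405.

μ = 0.405, σ = 0.374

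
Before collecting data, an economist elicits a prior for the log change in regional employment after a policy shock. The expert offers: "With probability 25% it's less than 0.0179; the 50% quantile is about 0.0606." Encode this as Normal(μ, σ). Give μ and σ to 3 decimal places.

The p-quantile of Normal(μ,σ) is μ + z_p·σ, with z_{0.25} = -0.6745 and z_{0.5} = 0.
Eliminate σ: μ = (z₂·x₁ − z₁·x₂)/(z₂ − z₁) = (0·0.0179 − (-0.6745)·0.0606)/0.6745 = 0.061.
Then σ = (x₂ − x₁)/(z₂ − z₁) = (0.0606 − 0.0179)/0.6745 = 0.063.

μ = 0.061, σ = 0.063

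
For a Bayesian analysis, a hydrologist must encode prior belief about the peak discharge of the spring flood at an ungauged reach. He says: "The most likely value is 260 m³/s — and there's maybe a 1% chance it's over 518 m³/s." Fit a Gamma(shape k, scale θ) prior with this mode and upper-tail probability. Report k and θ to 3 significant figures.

k ≈ 11.3, θ ≈ 25.1

Gamma(k,θ) with k>1 has mode (k−1)θ, so θ = 260/(k−1).
Need P(X < 518) = 0.99 with θ tied to k this way. Start at k = 2, θ = 260: P(X<518) ≈ 0.592.
Too low — raise k to concentrate. Iterating converges to k ≈ 11.3.
Then θ = 260/(11.3−1) ≈ 25.1.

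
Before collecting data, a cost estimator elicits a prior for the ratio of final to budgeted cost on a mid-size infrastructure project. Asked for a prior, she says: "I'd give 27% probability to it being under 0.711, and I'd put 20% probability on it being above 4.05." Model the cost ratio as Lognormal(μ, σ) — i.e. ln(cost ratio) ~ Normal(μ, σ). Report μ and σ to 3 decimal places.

If T ~ Lognormal(μ,σ) then ln T ~ Normal(μ,σ), so the p-quantile of ln T is μ + z_p·σ.
ln(0.711) = -0.3411 and ln(4.05) = 1.399; z_{0.27} = -0.6128, z_{0.8} = 0.8416.
σ = (1.399 − -0.3411)/(0.8416 − (-0.6128)) = 1.196.
μ = -0.3411 − (-0.6128)·1.196 = 0.392.

μ ≈ 0.392, σ ≈ 1.196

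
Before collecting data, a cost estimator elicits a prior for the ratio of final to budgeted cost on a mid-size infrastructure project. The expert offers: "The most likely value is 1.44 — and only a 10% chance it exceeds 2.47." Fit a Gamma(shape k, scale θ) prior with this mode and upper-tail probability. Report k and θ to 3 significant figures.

Gamma(k,θ) with k>1 has mode (k−1)θ, so θ = 1.44/(k−1).
Need P(X < 2.47) = 0.9 with θ tied to k this way. Start at k = 2, θ = 1.44: P(X<2.47) ≈ 0.511.
Too low — raise k to concentrate. Iterating converges to k ≈ 7.51.
Then θ = 1.44/(7.51−1) ≈ 0.221.

k ≈ 7.51, θ ≈ 0.221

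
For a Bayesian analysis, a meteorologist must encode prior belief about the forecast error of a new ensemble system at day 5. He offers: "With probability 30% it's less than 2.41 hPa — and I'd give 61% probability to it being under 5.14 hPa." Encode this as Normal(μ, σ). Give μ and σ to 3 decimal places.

μ = 4.191, σ = 3.397

The p-quantile of Normal(μ,σ) is μ + z_p·σ, with z_{0.3} = -0.5244 and z_{0.61} = 0.2793.
Eliminate σ: μ = (z₂·x₁ − z₁·x₂)/(z₂ − z₁) = (0.2793·2.41 − (-0.5244)·5.14)/0.8037 = 4.191.
Then σ = (x₂ − x₁)/(z₂ − z₁) = (5.14 − 2.41)/0.8037 = 3.397.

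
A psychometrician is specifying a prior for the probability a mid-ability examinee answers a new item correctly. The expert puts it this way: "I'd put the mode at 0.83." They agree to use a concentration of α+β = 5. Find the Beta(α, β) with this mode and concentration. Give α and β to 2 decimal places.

For α,β > 1 the Beta mode is (α−1)/(α+β−2). With α+β = 5, the mode is (α−1)/3.
Set (α−1)/3 = 0.83 → α = 1 + 0.83·3 = 3.49.
β = 5 − α = 1.51.

α = 3.49, β = 1.51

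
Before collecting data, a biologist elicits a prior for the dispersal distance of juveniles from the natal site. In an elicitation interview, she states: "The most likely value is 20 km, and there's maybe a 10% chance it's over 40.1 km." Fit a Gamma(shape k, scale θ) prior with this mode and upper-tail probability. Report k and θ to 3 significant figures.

k ≈ 4.96, θ ≈ 5.05

Gamma(k,θ) with k>1 has mode (k−1)θ, so θ = 20/(k−1).
Need P(X < 40.1) = 0.9 with θ tied to k this way. Start at k = 2, θ = 20: P(X<40.1) ≈ 0.595.
Too low — raise k to concentrate. Iterating converges to k ≈ 4.96.
Then θ = 20/(4.96−1) ≈ 5.05.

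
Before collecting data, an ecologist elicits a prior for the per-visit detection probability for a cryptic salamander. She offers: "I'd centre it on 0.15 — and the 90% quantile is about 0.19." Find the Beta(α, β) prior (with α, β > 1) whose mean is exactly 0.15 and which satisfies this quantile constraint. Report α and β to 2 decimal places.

With mean 0.15 fixed, write α = 0.15s, β = 0.85s where s = α+β.
Need P(θ < 0.19) = 0.9 under Beta(0.15s, 0.85s). Normal approximation: (q−m)/√(m(1−m)/s) ≈ z_{0.9} = 1.28, so s ≈ 0.15·0.85·(1.28)²/(0.19−0.15)² = 130.9.
At s = 130.9: P(θ<0.19) ≈ 0.895. Adjusting to match 0.9 gives s ≈ 136.94.
So α = 0.15·136.94 ≈ 20.54, β = 0.85·136.94 ≈ 116.40.

α ≈ 20.54, β ≈ 116.40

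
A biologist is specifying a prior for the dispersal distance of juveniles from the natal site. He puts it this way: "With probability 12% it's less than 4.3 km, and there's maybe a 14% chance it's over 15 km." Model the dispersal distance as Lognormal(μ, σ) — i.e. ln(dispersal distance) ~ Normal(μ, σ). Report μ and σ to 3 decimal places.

If T ~ Lognormal(μ,σ) then ln T ~ Normal(μ,σ), so the p-quantile of ln T is μ + z_p·σ.
ln(4.3) = 1.459 and ln(15) = 2.708; z_{0.12} = -1.175, z_{0.86} = 1.08.
σ = (2.708 − 1.459)/(1.08 − (-1.175)) = 0.554.
μ = 1.459 − (-1.175)·0.554 = 2.110.

μ ≈ 2.110, σ ≈ 0.554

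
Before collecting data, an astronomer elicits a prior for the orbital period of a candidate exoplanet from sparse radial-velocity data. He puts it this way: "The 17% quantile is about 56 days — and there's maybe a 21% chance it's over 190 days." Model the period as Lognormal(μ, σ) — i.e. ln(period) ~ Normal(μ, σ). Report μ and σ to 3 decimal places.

If T ~ Lognormal(μ,σ) then ln T ~ Normal(μ,σ), so the p-quantile of ln T is μ + z_p·σ.
ln(56) = 4.025 and ln(190) = 5.247; z_{0.17} = -0.9542, z_{0.79} = 0.8064.
σ = (5.247 − 4.025)/(0.8064 − (-0.9542)) = 0.694.
μ = 4.025 − (-0.9542)·0.694 = 4.687.

μ ≈ 4.687, σ ≈ 0.694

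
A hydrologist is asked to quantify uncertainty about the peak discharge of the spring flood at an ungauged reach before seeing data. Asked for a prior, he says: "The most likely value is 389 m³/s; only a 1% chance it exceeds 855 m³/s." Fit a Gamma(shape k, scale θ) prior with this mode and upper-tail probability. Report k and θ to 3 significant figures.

k ≈ 8.78, θ ≈ 50

Gamma(k,θ) with k>1 has mode (k−1)θ, so θ = 389/(k−1).
Need P(X < 855) = 0.99 with θ tied to k this way. Start at k = 2, θ = 389: P(X<855) ≈ 0.645.
Too low — raise k to concentrate. Iterating converges to k ≈ 8.78.
Then θ = 389/(8.78−1) ≈ 50.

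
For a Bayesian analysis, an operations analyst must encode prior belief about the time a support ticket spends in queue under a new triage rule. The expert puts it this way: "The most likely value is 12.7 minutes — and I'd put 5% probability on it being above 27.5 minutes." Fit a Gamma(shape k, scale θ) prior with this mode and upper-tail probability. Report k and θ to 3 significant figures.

k ≈ 5.62, θ ≈ 2.75

Gamma(k,θ) with k>1 has mode (k−1)θ, so θ = 12.7/(k−1).
Need P(X < 27.5) = 0.95 with θ tied to k this way. Start at k = 2, θ = 12.7: P(X<27.5) ≈ 0.637.
Too low — raise k to concentrate. Iterating converges to k ≈ 5.62.
Then θ = 12.7/(5.62−1) ≈ 2.75.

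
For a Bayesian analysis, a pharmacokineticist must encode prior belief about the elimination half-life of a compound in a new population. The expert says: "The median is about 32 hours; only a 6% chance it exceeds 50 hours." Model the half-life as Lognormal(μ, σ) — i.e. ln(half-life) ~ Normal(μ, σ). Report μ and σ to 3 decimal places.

μ ≈ 3.466, σ ≈ 0.287

If T ~ Lognormal(μ,σ) then ln T ~ Normal(μ,σ), so the p-quantile of ln T is μ + z_p·σ.
ln(32) = 3.466 and ln(50) = 3.912; z_{0.5} = 0, z_{0.94} = 1.555.
σ = (3.912 − 3.466)/(1.555 − (0)) = 0.287.
μ = 3.466 − (0)·0.287 = 3.466.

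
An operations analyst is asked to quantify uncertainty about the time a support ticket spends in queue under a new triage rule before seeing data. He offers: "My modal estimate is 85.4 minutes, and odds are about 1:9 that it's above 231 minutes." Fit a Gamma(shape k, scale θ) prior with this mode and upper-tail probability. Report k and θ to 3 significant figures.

Gamma(k,θ) with k>1 has mode (k−1)θ, so θ = 85.4/(k−1).
Need P(X < 231) = 0.9 with θ tied to k this way. Start at k = 2, θ = 85.4: P(X<231) ≈ 0.752.
Too low — raise k to concentrate. Iterating converges to k ≈ 2.93.
Then θ = 85.4/(2.93−1) ≈ 44.2.

k ≈ 2.93, θ ≈ 44.2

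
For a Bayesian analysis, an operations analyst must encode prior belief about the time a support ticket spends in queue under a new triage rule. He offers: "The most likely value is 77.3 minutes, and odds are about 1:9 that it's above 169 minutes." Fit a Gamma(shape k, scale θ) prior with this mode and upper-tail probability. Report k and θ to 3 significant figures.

Gamma(k,θ) with k>1 has mode (k−1)θ, so θ = 77.3/(k−1).
Need P(X < 169) = 0.9 with θ tied to k this way. Start at k = 2, θ = 77.3: P(X<169) ≈ 0.642.
Too low — raise k to concentrate. Iterating converges to k ≈ 4.14.
Then θ = 77.3/(4.14−1) ≈ 24.6.

k ≈ 4.14, θ ≈ 24.6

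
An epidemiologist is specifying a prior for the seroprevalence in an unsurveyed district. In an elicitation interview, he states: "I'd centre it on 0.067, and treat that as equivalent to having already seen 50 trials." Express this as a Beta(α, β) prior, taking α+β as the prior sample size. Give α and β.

Under the effective-sample-size interpretation, Beta(α, β) has prior mean α/(α+β) and prior sample size α+β.
So α+β = 50 and α/(α+β) = 0.067, giving α = 0.067·50 = 3.35 and β = 50 − 3.35 = 46.65.

α = 3.35, β = 46.65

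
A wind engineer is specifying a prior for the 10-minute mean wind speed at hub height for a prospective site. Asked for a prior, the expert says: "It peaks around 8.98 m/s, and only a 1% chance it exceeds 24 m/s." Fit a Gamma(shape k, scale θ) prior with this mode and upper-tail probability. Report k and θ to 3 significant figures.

Gamma(k,θ) with k>1 has mode (k−1)θ, so θ = 8.98/(k−1).
Need P(X < 24) = 0.99 with θ tied to k this way. Start at k = 2, θ = 8.98: P(X<24) ≈ 0.746.
Too low — raise k to concentrate. Iterating converges to k ≈ 5.79.
Then θ = 8.98/(5.79−1) ≈ 1.88.

k ≈ 5.79, θ ≈ 1.88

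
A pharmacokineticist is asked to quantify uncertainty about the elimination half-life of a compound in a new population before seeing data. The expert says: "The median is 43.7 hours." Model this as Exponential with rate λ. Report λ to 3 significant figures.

Exponential median = ln 2 / λ, so λ = ln 2 / 43.7 = 0.0159.

λ ≈ 0.0159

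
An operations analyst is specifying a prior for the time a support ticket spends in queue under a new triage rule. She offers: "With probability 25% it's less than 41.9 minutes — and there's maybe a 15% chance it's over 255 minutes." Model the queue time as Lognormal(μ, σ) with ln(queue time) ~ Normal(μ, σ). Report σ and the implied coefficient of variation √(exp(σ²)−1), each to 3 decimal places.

If T ~ Lognormal(μ,σ) then ln T ~ Normal(μ,σ), so the p-quantile of ln T is μ + z_p·σ.
ln(41.9) = 3.735 and ln(255) = 5.541; z_{0.25} = -0.6745, z_{0.85} = 1.036.
σ = (5.541 − 3.735)/(1.036 − (-0.6745)) = 1.056.
μ = 3.735 − (-0.6745)·1.056 = 4.447.
CV = √(exp(σ²)−1) = √(exp(1.1142)−1) = 1.431.

σ ≈ 1.056, CV ≈ 1.431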